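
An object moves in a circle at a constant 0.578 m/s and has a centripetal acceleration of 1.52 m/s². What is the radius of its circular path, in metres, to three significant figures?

0.220 m

a_c = v²/r ⇒ r = v²/a_c = (0.578)²/1.52 = 0.3341/1.52 = 0.2198 m.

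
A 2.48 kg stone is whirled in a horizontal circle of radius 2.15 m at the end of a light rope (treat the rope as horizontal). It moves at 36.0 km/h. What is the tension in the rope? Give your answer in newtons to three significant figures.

v = 36.0 km/h = 36.0/3.6 = 10.00 m/s.
The tension is the only horizontal force, so it supplies the full centripetal force: T = m v²/r = 2.48 × (10.00)²/2.15 = 2.48 × 100.0/2.15 = 115.3 N.

115 N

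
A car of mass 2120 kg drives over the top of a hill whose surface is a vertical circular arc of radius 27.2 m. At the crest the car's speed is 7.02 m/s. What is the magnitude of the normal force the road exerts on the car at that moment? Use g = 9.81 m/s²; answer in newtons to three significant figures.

At the crest the centripetal acceleration points downward (toward the centre of the arc), so mg − N = mv²/r.
N = m(g − v²/r) = 2120 × (9.81 − (7.02)²/27.2) = 2120 × (9.81 − 1.812) = 2120 × 7.998 = 16960 N.

17000 N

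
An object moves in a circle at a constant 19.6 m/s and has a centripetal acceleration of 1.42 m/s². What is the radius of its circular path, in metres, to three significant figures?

a_c = v²/r ⇒ r = v²/a_c = (19.6)²/1.42 = 384.2/1.42 = 270.5 m.

271 m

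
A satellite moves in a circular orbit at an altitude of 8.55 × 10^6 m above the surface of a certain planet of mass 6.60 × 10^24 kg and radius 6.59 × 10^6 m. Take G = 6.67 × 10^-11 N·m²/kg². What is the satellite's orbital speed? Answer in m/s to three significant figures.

5390 m/s

Orbital radius r = R + h = 6.59 × 10^6 + 8.55 × 10^6 = 1.514 × 10^7 m.
Gravity supplies the centripetal force: G M m / r² = m v² / r, so v = √(GM/r).
v = √(6.67 × 10^-11 × 6.60 × 10^24 / 1.514 × 10^7) = √(2.908 × 10^7) = 5392 m/s.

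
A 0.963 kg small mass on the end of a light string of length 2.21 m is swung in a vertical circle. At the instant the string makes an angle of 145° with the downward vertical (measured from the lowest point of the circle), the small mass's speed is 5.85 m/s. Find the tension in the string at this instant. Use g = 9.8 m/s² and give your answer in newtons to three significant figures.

Take the radial direction toward the centre of the circle as positive. The component of the weight along the string toward the centre is −mg cos φ (φ measured from the bottom), so Newton's second law along the string gives T − mg cos φ = m v²/r.
cos 145° = -0.8192, so T = m(v²/r + g cos φ) = 0.963 × ((5.85)²/2.21 + 9.8 × -0.8192) = 0.963 × (15.49 + (-8.028)) = 0.963 × 7.458 = 7.182 N.

7.18 N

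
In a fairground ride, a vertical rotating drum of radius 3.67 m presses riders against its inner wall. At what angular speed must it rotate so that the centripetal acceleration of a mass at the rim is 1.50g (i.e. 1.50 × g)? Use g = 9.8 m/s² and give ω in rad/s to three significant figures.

Centripetal acceleration a_c = ω²r. Setting ω²r = 1.50g:
ω = √(1.50g / r) = √(1.50 × 9.8 / 3.67) = √4.005 = 2.001 rad/s.

2.00 rad/s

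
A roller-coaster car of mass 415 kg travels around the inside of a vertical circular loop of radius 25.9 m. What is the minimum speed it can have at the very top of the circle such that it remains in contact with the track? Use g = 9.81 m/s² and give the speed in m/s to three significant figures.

At the highest point the centre is directly below, so both the weight and N act inward: N + mg = mv²/r.
At minimum speed N → 0, so mg = mv_min²/r ⇒ v_min = √(g r) = √(9.81 × 25.9) = 15.94 m/s.

15.9 m/s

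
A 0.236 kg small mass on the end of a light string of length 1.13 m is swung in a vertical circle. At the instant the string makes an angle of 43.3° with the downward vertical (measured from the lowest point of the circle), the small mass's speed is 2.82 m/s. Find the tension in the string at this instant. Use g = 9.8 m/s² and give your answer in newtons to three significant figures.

Take the radial direction toward the centre of the circle as positive. The component of the weight along the string toward the centre is −mg cos φ (φ measured from the bottom), so Newton's second law along the string gives T − mg cos φ = m v²/r.
cos 43.3° = 0.7278, so T = m(v²/r + g cos φ) = 0.236 × ((2.82)²/1.13 + 9.8 × 0.7278) = 0.236 × (7.038 + (7.132)) = 0.236 × 14.17 = 3.344 N.

3.34 N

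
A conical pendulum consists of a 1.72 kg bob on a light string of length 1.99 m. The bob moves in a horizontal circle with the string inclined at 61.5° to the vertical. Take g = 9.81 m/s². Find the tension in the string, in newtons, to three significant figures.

Vertically the bob has no acceleration, so T cosθ = mg.
T = mg/cosθ = 1.72 × 9.81 / cos 61.5° = 16.87/0.4772 = 35.36 N.

35.4 N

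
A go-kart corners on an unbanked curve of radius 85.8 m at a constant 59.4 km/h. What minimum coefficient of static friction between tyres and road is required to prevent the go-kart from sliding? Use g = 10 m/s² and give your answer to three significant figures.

0.317

v = 59.4/3.6 = 16.50 m/s.
Friction provides the centripetal force: μ_s m g = m v²/r, so μ_s = v²/(g r) = (16.50)²/(10.0 × 85.8) = 272.2/858.0 = 0.3173.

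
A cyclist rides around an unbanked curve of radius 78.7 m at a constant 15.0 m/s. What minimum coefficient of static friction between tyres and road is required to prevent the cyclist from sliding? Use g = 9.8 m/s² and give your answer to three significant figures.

0.292

Friction provides the centripetal force: μ_s m g = m v²/r, so μ_s = v²/(g r) = (15.00)²/(9.8 × 78.7) = 225.0/771.3 = 0.2917.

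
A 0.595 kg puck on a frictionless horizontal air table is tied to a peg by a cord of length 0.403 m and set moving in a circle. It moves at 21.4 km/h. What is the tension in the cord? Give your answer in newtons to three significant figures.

v = 21.4 km/h = 21.4/3.6 = 5.944 m/s.
The tension is the only horizontal force, so it supplies the full centripetal force: T = m v²/r = 0.595 × (5.944)²/0.403 = 0.595 × 35.34/0.403 = 52.17 N.

52.2 N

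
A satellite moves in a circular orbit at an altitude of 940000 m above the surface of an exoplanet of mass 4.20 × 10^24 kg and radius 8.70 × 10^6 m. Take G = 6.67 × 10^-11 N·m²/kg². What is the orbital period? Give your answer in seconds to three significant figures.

11200 s

r = R + h = 8.70 × 10^6 + 940000 = 9.640 × 10^6 m. Gravity provides the centripetal force: G M m / r² = m v² / r ⇒ v = √(GM/r) = 5391 m/s.
T = 2πr/v = 2π × 9.640 × 10^6 / 5391 = 11240 s.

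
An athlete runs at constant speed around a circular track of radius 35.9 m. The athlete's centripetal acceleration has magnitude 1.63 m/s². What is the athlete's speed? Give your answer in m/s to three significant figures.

7.65 m/s

a_c = v²/r ⇒ v = √(a_c · r) = √(1.63 × 35.9) = √58.52 = 7.650 m/s.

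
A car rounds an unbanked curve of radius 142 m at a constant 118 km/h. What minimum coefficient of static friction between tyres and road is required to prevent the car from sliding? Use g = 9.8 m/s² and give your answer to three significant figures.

0.772

v = 118/3.6 = 32.78 m/s.
Friction provides the centripetal force: μ_s m g = m v²/r, so μ_s = v²/(g r) = (32.78)²/(9.8 × 142) = 1074/1392 = 0.7720.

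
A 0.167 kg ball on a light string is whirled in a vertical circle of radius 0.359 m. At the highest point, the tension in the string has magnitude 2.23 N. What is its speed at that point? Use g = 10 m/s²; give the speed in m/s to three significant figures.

2.90 m/s

At the top, T + mg = mv²/r, so v = √(r(T/m + g)) = √(0.359 × (2.23/0.167 + 10.0)) = √(0.359 × 23.35) = √8.384 = 2.895 m/s.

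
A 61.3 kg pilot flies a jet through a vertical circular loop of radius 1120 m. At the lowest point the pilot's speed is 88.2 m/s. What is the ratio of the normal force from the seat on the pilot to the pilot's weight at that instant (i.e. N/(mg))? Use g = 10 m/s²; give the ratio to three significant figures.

1.69

At the bottom, N − mg = mv²/r, so N = m(v²/r + g) and N/(mg) = v²/(rg) + 1 = (88.2)²/(1120 × 10.0) + 1 = 0.6946 + 1 = 1.695.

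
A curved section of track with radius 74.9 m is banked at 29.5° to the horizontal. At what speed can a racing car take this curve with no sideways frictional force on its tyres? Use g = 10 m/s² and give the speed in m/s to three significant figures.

20.6 m/s

On a frictionless banked curve, N sinθ = mv²/r and N cosθ = mg, so tanθ = v²/(rg).
v = √(r g tanθ) = √(74.9 × 10.0 × tan 29.5°) = √(74.9 × 10.0 × 0.5658) = √423.8 = 20.59 m/s.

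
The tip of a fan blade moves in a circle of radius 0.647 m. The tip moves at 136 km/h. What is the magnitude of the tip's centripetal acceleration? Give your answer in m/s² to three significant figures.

2210 m/s²

v = 136 km/h = 136/3.6 = 37.78 m/s.
a_c = v²/r = (37.78)²/0.647 = 1427/0.647 = 2206 m/s².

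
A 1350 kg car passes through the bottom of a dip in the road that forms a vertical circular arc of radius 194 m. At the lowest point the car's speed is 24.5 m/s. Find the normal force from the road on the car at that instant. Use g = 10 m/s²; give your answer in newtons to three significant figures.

17700 N

At the lowest point, N points up (toward the centre) and the weight mg points down (away from the centre), so the net inward force is N − mg = mv²/r.
N = m(v²/r + g) = 1350 × ((24.5)²/194 + 10.0) = 1350 × (3.094 + 10.0) = 1350 × 13.09 = 17680 N.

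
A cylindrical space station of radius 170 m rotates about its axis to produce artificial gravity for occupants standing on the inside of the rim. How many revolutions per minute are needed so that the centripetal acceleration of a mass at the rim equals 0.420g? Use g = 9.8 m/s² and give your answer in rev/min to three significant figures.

Require ω²r = 0.420g, so ω = √(0.420 × 9.8/170) = 0.1556 rad/s.
In rev/min: ω × 60/(2π) = 0.1556 × 60/(2π) = 1.486 rev/min.

1.49 rev/min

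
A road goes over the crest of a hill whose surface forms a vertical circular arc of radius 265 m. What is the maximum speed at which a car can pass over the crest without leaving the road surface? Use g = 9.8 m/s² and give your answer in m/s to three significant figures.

51.0 m/s

At the crest the centre of the circle is below the car, so the net downward (centripetal) force is mg − N = mv²/r.
The car leaves the road when N → 0, giving v_max = √(g r) = √(9.8 × 265) = 50.96 m/s.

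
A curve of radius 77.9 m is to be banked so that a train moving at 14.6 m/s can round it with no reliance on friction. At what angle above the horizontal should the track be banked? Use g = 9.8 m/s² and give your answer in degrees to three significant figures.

For a frictionless banked turn: horizontally N sinθ = mv²/r and vertically N cosθ = mg.
Dividing: tanθ = v²/(r g) = (14.6)²/(77.9 × 9.8) = 213.2/763.4 = 0.2792.
θ = arctan(0.2792) = 15.60°.

15.6°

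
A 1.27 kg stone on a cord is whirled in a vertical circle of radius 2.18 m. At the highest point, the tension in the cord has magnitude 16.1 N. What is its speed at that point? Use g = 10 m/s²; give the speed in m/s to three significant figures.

7.03 m/s

At the top, T + mg = mv²/r, so v = √(r(T/m + g)) = √(2.18 × (16.1/1.27 + 10.0)) = √(2.18 × 22.68) = √49.44 = 7.031 m/s.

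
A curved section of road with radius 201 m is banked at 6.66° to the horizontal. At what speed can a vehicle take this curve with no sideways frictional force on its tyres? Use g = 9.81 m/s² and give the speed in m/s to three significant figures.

On a frictionless banked curve, N sinθ = mv²/r and N cosθ = mg, so tanθ = v²/(rg).
v = √(r g tanθ) = √(201 × 9.81 × tan 6.66°) = √(201 × 9.81 × 0.1168) = √230.2 = 15.17 m/s.

15.2 m/s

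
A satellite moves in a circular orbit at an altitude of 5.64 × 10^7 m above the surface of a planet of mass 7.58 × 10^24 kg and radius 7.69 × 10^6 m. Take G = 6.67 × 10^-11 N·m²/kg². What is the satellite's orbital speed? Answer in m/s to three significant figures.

2810 m/s

Orbital radius r = R + h = 7.69 × 10^6 + 5.64 × 10^7 = 6.409 × 10^7 m.
Gravity supplies the centripetal force: G M m / r² = m v² / r, so v = √(GM/r).
v = √(6.67 × 10^-11 × 7.58 × 10^24 / 6.409 × 10^7) = √(7.889 × 10^6) = 2809 m/s.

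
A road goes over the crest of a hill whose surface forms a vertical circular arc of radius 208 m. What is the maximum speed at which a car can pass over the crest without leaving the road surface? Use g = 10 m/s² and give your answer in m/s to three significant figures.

At the crest the centre of the circle is below the car, so the net downward (centripetal) force is mg − N = mv²/r.
The car leaves the road when N → 0, giving v_max = √(g r) = √(10.0 × 208) = 45.61 m/s.

45.6 m/s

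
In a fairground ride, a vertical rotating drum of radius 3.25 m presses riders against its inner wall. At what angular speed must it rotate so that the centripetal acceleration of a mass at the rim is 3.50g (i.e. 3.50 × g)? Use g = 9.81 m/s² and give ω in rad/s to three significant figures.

Centripetal acceleration a_c = ω²r. Setting ω²r = 3.50g:
ω = √(3.50g / r) = √(3.50 × 9.81 / 3.25) = √10.56 = 3.250 rad/s.

3.25 rad/s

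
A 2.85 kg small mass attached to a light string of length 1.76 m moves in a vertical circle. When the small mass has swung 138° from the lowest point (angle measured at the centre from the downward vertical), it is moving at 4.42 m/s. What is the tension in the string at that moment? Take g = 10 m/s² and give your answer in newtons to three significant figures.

Take the radial direction toward the centre of the circle as positive. The component of the weight along the string toward the centre is −mg cos φ (φ measured from the bottom), so Newton's second law along the string gives T − mg cos φ = m v²/r.
cos 138° = -0.7431, so T = m(v²/r + g cos φ) = 2.85 × ((4.42)²/1.76 + 10.0 × -0.7431) = 2.85 × (11.10 + (-7.431)) = 2.85 × 3.669 = 10.46 N.

10.5 N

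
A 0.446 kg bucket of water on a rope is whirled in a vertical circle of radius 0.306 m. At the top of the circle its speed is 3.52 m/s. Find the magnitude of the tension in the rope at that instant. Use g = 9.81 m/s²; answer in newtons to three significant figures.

At the top, both T and the weight mg point inward (toward the centre), so T + mg = mv²/r.
T = m(v²/r − g) = 0.446 × ((3.52)²/0.306 − 9.81) = 0.446 × (40.49 − 9.81) = 0.446 × 30.68 = 13.68 N.

13.7 N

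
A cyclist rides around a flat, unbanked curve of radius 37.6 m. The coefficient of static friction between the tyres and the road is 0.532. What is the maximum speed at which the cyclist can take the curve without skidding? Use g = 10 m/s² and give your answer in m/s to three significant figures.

Friction provides the centripetal force on a flat curve. At maximum speed it is at its limiting value: μ_s m g = m v²/r.
Mass cancels: v_max = √(μ_s g r) = √(0.532 × 10.0 × 37.6) = √200.0 = 14.14 m/s.

14.1 m/s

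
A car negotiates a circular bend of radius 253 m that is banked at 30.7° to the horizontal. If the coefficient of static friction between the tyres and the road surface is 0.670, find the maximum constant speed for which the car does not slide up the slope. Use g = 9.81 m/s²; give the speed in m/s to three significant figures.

At the maximum speed, friction acts down the slope at its limiting value f = μN. Radially (horizontal, toward centre): N sinθ + μN cosθ = mv²/r. Vertically: N cosθ − μN sinθ = mg.
Dividing: v² = r g (sinθ + μcosθ)/(cosθ − μsinθ).
sinθ + μcosθ = 0.5105 + 0.670×0.8599 = 1.087; cosθ − μsinθ = 0.8599 − 0.670×0.5105 = 0.5178.
v² = 253 × 9.81 × 1.087/0.5178 = 5209 m²/s², so v = 72.17 m/s.

72.2 m/s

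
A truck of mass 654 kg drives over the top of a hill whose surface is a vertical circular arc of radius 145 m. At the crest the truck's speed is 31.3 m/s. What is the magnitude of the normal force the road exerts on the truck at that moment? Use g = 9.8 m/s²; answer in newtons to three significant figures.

1990 N

At the crest the centripetal acceleration points downward (toward the centre of the arc), so mg − N = mv²/r.
N = m(g − v²/r) = 654 × (9.8 − (31.3)²/145) = 654 × (9.8 − 6.756) = 654 × 3.044 = 1990 N.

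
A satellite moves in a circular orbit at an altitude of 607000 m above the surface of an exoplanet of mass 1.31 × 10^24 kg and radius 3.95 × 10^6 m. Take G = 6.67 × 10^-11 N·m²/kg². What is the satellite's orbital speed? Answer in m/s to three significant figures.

4380 m/s

Orbital radius r = R + h = 3.95 × 10^6 + 607000 = 4.557 × 10^6 m.
Gravity supplies the centripetal force: G M m / r² = m v² / r, so v = √(GM/r).
v = √(6.67 × 10^-11 × 1.31 × 10^24 / 4.557 × 10^6) = √(1.917 × 10^7) = 4379 m/s.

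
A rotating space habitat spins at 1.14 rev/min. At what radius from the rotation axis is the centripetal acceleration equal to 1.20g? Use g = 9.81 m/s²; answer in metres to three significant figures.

826 m

ω = 1.14 rev/min × 2π/60 = 0.1194 rad/s.
a_c = ω²r = 1.20g ⇒ r = 1.20 × 9.81 / (0.1194)² = 11.77/0.01425 = 826.0 m.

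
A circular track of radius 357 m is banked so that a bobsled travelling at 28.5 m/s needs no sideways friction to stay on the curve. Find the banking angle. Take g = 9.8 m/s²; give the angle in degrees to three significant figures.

13.1°

For a frictionless banked turn: horizontally N sinθ = mv²/r and vertically N cosθ = mg.
Dividing: tanθ = v²/(r g) = (28.5)²/(357 × 9.8) = 812.2/3499 = 0.2322.
θ = arctan(0.2322) = 13.07°.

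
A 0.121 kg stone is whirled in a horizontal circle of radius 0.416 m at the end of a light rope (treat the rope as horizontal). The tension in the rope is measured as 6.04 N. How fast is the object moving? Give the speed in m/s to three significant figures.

4.56 m/s

T = m v²/r ⇒ v = √(T r / m) = √(6.04 × 0.416 / 0.121) = √20.77 = 4.557 m/s.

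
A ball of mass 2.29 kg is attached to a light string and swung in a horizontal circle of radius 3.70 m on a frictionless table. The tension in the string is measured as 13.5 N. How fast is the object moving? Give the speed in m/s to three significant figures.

T = m v²/r ⇒ v = √(T r / m) = √(13.5 × 3.70 / 2.29) = √21.81 = 4.670 m/s.

4.67 m/s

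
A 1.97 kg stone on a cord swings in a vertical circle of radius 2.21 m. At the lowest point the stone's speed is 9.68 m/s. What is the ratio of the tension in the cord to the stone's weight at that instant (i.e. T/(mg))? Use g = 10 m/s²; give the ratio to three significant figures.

At the bottom, T − mg = mv²/r, so T = m(v²/r + g) and T/(mg) = v²/(rg) + 1 = (9.68)²/(2.21 × 10.0) + 1 = 4.240 + 1 = 5.240.

5.24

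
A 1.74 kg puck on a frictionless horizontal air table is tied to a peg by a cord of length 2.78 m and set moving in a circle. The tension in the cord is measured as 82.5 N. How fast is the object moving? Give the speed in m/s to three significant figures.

T = m v²/r ⇒ v = √(T r / m) = √(82.5 × 2.78 / 1.74) = √131.8 = 11.48 m/s.

11.5 m/s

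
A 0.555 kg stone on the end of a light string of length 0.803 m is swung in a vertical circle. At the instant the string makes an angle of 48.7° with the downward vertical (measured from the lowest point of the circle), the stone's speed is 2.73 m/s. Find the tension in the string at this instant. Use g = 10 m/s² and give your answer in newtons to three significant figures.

Take the radial direction toward the centre of the circle as positive. The component of the weight along the string toward the centre is −mg cos φ (φ measured from the bottom), so Newton's second law along the string gives T − mg cos φ = m v²/r.
cos 48.7° = 0.6600, so T = m(v²/r + g cos φ) = 0.555 × ((2.73)²/0.803 + 10.0 × 0.6600) = 0.555 × (9.281 + (6.600)) = 0.555 × 15.88 = 8.814 N.

8.81 N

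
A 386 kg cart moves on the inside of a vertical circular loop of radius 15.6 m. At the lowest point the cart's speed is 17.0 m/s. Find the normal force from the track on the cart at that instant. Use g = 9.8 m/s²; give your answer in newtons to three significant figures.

10900 N

At the lowest point, N points up (toward the centre) and the weight mg points down (away from the centre), so the net inward force is N − mg = mv²/r.
N = m(v²/r + g) = 386 × ((17.0)²/15.6 + 9.8) = 386 × (18.53 + 9.8) = 386 × 28.33 = 10930 N.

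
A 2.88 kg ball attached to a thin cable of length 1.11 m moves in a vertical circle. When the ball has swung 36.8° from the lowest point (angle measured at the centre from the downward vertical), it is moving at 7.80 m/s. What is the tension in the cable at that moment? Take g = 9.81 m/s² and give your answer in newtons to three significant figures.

Take the radial direction toward the centre of the circle as positive. The component of the weight along the string toward the centre is −mg cos φ (φ measured from the bottom), so Newton's second law along the string gives T − mg cos φ = m v²/r.
cos 36.8° = 0.8007, so T = m(v²/r + g cos φ) = 2.88 × ((7.80)²/1.11 + 9.81 × 0.8007) = 2.88 × (54.81 + (7.855)) = 2.88 × 62.67 = 180.5 N.

180 N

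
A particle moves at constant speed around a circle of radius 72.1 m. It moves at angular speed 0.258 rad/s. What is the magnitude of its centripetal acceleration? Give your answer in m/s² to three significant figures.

v = ωr = 0.258 × 72.1 = 18.60 m/s.
a_c = v²/r = (18.60)²/72.1 = 346.0/72.1 = 4.799 m/s².

4.80 m/s²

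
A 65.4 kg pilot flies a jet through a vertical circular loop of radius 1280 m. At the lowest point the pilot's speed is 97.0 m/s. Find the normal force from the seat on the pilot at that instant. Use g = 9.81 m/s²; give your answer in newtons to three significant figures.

1120 N

At the lowest point, N points up (toward the centre) and the weight mg points down (away from the centre), so the net inward force is N − mg = mv²/r.
N = m(v²/r + g) = 65.4 × ((97.0)²/1280 + 9.81) = 65.4 × (7.351 + 9.81) = 65.4 × 17.16 = 1122 N.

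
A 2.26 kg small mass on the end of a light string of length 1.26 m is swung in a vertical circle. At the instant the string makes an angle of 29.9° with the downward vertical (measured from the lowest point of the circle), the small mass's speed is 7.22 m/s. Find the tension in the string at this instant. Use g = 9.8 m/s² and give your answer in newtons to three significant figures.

Take the radial direction toward the centre of the circle as positive. The component of the weight along the string toward the centre is −mg cos φ (φ measured from the bottom), so Newton's second law along the string gives T − mg cos φ = m v²/r.
cos 29.9° = 0.8669, so T = m(v²/r + g cos φ) = 2.26 × ((7.22)²/1.26 + 9.8 × 0.8669) = 2.26 × (41.37 + (8.496)) = 2.26 × 49.87 = 112.7 N.

113 N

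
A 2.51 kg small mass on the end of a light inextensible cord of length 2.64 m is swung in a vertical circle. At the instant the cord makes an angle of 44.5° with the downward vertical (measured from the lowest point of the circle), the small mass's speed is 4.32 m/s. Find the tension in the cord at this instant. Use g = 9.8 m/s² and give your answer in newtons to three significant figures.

35.3 N

Take the radial direction toward the centre of the circle as positive. The component of the weight along the string toward the centre is −mg cos φ (φ measured from the bottom), so Newton's second law along the string gives T − mg cos φ = m v²/r.
cos 44.5° = 0.7133, so T = m(v²/r + g cos φ) = 2.51 × ((4.32)²/2.64 + 9.8 × 0.7133) = 2.51 × (7.069 + (6.990)) = 2.51 × 14.06 = 35.29 N.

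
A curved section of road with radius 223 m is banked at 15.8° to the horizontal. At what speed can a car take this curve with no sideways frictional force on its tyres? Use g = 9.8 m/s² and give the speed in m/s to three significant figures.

On a frictionless banked curve, N sinθ = mv²/r and N cosθ = mg, so tanθ = v²/(rg).
v = √(r g tanθ) = √(223 × 9.8 × tan 15.8°) = √(223 × 9.8 × 0.2830) = √618.4 = 24.87 m/s.

24.9 m/s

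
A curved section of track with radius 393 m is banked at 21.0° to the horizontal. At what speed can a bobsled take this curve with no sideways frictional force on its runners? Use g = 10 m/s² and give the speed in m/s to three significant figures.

38.8 m/s

On a frictionless banked curve, N sinθ = mv²/r and N cosθ = mg, so tanθ = v²/(rg).
v = √(r g tanθ) = √(393 × 10.0 × tan 21.0°) = √(393 × 10.0 × 0.3839) = √1509 = 38.84 m/s.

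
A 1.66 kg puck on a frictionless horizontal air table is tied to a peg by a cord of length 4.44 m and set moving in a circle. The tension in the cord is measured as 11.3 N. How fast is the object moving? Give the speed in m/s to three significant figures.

T = m v²/r ⇒ v = √(T r / m) = √(11.3 × 4.44 / 1.66) = √30.22 = 5.498 m/s.

5.50 m/s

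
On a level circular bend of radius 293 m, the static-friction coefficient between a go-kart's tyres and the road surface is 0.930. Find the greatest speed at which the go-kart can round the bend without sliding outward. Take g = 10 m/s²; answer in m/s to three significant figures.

52.2 m/s

Friction provides the centripetal force on a flat curve. At maximum speed it is at its limiting value: μ_s m g = m v²/r.
Mass cancels: v_max = √(μ_s g r) = √(0.930 × 10.0 × 293) = √2725 = 52.20 m/s.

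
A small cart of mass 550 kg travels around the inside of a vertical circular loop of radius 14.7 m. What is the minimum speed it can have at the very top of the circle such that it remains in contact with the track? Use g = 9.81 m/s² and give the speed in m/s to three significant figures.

12.0 m/s

At the top, both weight mg and N point toward the centre: N + mg = mv²/r.
At minimum speed N → 0, so mg = mv_min²/r ⇒ v_min = √(g r) = √(9.81 × 14.7) = 12.01 m/s.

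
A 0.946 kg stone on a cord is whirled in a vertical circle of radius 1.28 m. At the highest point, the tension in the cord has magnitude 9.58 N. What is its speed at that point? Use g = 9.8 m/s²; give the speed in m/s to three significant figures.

At the top, T + mg = mv²/r, so v = √(r(T/m + g)) = √(1.28 × (9.58/0.946 + 9.8)) = √(1.28 × 19.93) = √25.51 = 5.050 m/s.

5.05 m/s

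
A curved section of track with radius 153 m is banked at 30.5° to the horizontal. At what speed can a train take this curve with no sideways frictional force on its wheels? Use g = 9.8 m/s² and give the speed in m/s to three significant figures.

29.7 m/s

On a frictionless banked curve, N sinθ = mv²/r and N cosθ = mg, so tanθ = v²/(rg).
v = √(r g tanθ) = √(153 × 9.8 × tan 30.5°) = √(153 × 9.8 × 0.5890) = √883.2 = 29.72 m/s.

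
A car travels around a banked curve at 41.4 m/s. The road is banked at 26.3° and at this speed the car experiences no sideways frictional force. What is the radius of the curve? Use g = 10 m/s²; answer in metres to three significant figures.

Frictionless banking: tanθ = v²/(rg), so r = v²/(g tanθ).
r = (41.4)²/(10.0 × tan 26.3°) = 1714/(10.0 × 0.4942) = 1714/4.942 = 346.8 m.

347 m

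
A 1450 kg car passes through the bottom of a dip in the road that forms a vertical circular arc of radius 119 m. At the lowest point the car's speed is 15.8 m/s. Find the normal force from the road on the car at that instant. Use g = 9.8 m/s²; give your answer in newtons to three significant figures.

17300 N

At the lowest point, N points up (toward the centre) and the weight mg points down (away from the centre), so the net inward force is N − mg = mv²/r.
N = m(v²/r + g) = 1450 × ((15.8)²/119 + 9.8) = 1450 × (2.098 + 9.8) = 1450 × 11.90 = 17250 N.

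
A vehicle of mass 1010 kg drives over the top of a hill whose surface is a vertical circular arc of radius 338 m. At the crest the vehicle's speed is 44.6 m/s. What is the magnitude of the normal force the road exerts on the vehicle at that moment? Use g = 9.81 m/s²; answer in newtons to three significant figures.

3960 N

At the crest the centripetal acceleration points downward (toward the centre of the arc), so mg − N = mv²/r.
N = m(g − v²/r) = 1010 × (9.81 − (44.6)²/338) = 1010 × (9.81 − 5.885) = 1010 × 3.925 = 3964 N.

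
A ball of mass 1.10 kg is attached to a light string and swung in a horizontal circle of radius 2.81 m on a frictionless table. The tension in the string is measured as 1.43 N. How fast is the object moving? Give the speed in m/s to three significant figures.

1.91 m/s

T = m v²/r ⇒ v = √(T r / m) = √(1.43 × 2.81 / 1.10) = √3.653 = 1.911 m/s.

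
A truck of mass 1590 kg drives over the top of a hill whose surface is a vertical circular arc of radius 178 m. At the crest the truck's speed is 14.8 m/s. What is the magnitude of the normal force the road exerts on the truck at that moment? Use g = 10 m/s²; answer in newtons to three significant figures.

At the crest the centripetal acceleration points downward (toward the centre of the arc), so mg − N = mv²/r.
N = m(g − v²/r) = 1590 × (10.0 − (14.8)²/178) = 1590 × (10.0 − 1.231) = 1590 × 8.769 = 13940 N.

13900 N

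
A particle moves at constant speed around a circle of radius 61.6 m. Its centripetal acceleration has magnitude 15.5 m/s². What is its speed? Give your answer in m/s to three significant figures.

a_c = v²/r ⇒ v = √(a_c · r) = √(15.5 × 61.6) = √954.8 = 30.90 m/s.

30.9 m/s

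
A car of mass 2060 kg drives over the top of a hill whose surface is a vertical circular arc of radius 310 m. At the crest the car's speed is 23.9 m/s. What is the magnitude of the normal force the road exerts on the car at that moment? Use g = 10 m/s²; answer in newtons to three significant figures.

At the crest the centripetal acceleration points downward (toward the centre of the arc), so mg − N = mv²/r.
N = m(g − v²/r) = 2060 × (10.0 − (23.9)²/310) = 2060 × (10.0 − 1.843) = 2060 × 8.157 = 16800 N.

16800 N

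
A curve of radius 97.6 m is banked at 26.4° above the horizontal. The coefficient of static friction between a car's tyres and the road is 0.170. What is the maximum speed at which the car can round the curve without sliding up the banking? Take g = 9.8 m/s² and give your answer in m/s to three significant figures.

At the maximum speed, friction acts down the slope at its limiting value f = μN. Radially (horizontal, toward centre): N sinθ + μN cosθ = mv²/r. Vertically: N cosθ − μN sinθ = mg.
Dividing: v² = r g (sinθ + μcosθ)/(cosθ − μsinθ).
sinθ + μcosθ = 0.4446 + 0.170×0.8957 = 0.5969; cosθ − μsinθ = 0.8957 − 0.170×0.4446 = 0.8201.
v² = 97.6 × 9.8 × 0.5969/0.8201 = 696.1 m²/s², so v = 26.38 m/s.

26.4 m/s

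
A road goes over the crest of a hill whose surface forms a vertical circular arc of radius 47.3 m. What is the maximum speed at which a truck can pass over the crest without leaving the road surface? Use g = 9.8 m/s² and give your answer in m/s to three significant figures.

21.5 m/s

At the crest the centre of the circle is below the truck, so the net downward (centripetal) force is mg − N = mv²/r.
The truck leaves the road when N → 0, giving v_max = √(g r) = √(9.8 × 47.3) = 21.53 m/s.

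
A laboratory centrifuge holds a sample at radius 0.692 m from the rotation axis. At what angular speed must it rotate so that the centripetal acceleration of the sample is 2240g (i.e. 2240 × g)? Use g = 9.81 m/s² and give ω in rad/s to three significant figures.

Centripetal acceleration a_c = ω²r. Setting ω²r = 2240g:
ω = √(2240g / r) = √(2240 × 9.81 / 0.692) = √31750 = 178.2 rad/s.

178 rad/s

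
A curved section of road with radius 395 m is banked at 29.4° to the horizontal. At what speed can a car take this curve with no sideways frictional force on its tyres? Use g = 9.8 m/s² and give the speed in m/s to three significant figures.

46.7 m/s

On a frictionless banked curve, N sinθ = mv²/r and N cosθ = mg, so tanθ = v²/(rg).
v = √(r g tanθ) = √(395 × 9.8 × tan 29.4°) = √(395 × 9.8 × 0.5635) = √2181 = 46.70 m/s.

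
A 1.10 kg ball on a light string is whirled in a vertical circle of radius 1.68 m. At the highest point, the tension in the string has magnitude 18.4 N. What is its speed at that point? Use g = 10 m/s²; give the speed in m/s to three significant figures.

At the top, T + mg = mv²/r, so v = √(r(T/m + g)) = √(1.68 × (18.4/1.10 + 10.0)) = √(1.68 × 26.73) = √44.90 = 6.701 m/s.

6.70 m/s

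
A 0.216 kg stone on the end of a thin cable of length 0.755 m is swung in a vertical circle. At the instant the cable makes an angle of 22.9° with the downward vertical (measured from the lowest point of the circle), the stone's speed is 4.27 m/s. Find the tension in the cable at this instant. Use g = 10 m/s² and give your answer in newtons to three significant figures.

Take the radial direction toward the centre of the circle as positive. The component of the weight along the string toward the centre is −mg cos φ (φ measured from the bottom), so Newton's second law along the string gives T − mg cos φ = m v²/r.
cos 22.9° = 0.9212, so T = m(v²/r + g cos φ) = 0.216 × ((4.27)²/0.755 + 10.0 × 0.9212) = 0.216 × (24.15 + (9.212)) = 0.216 × 33.36 = 7.206 N.

7.21 N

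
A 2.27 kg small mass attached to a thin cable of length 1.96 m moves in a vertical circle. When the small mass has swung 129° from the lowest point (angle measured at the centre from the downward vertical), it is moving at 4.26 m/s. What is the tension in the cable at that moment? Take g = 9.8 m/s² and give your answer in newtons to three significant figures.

7.02 N

Take the radial direction toward the centre of the circle as positive. The component of the weight along the string toward the centre is −mg cos φ (φ measured from the bottom), so Newton's second law along the string gives T − mg cos φ = m v²/r.
cos 129° = -0.6293, so T = m(v²/r + g cos φ) = 2.27 × ((4.26)²/1.96 + 9.8 × -0.6293) = 2.27 × (9.259 + (-6.167)) = 2.27 × 3.092 = 7.018 N.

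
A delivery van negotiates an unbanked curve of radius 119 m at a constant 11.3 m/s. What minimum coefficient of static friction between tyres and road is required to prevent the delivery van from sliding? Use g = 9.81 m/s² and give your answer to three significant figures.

Friction provides the centripetal force: μ_s m g = m v²/r, so μ_s = v²/(g r) = (11.30)²/(9.81 × 119) = 127.7/1167 = 0.1094.

0.109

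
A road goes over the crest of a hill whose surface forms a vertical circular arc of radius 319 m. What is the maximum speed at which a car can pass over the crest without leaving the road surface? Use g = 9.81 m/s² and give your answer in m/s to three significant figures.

55.9 m/s

At the crest the centre of the circle is below the car, so the net downward (centripetal) force is mg − N = mv²/r.
The car leaves the road when N → 0, giving v_max = √(g r) = √(9.81 × 319) = 55.94 m/s.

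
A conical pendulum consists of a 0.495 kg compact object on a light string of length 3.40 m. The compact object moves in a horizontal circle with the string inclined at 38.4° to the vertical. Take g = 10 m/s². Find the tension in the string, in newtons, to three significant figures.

Vertically the bob has no acceleration, so T cosθ = mg.
T = mg/cosθ = 0.495 × 10.0 / cos 38.4° = 4.950/0.7837 = 6.316 N.

6.32 N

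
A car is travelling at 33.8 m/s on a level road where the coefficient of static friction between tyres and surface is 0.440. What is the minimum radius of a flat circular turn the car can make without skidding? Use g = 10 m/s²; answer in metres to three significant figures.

260 m

At the limit, μ_s m g = m v²/r, so r_min = v²/(μ_s g) = (33.8)²/(0.440 × 10.0) = 1142/4.400 = 259.6 m.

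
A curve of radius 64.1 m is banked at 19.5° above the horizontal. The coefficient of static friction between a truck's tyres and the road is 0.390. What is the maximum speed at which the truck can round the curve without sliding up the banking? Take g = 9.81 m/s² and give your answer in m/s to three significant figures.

23.3 m/s

At the maximum speed, friction acts down the slope at its limiting value f = μN. Radially (horizontal, toward centre): N sinθ + μN cosθ = mv²/r. Vertically: N cosθ − μN sinθ = mg.
Dividing: v² = r g (sinθ + μcosθ)/(cosθ − μsinθ).
sinθ + μcosθ = 0.3338 + 0.390×0.9426 = 0.7014; cosθ − μsinθ = 0.9426 − 0.390×0.3338 = 0.8125.
v² = 64.1 × 9.81 × 0.7014/0.8125 = 542.9 m²/s², so v = 23.30 m/s.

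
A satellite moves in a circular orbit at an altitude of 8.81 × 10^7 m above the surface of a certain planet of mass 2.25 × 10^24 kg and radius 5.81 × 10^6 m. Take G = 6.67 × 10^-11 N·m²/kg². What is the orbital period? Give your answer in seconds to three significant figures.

r = R + h = 5.81 × 10^6 + 8.81 × 10^7 = 9.391 × 10^7 m. Gravity provides the centripetal force: G M m / r² = m v² / r ⇒ v = √(GM/r) = 1264 m/s.
T = 2πr/v = 2π × 9.391 × 10^7 / 1264 = 466800 s.

467000 s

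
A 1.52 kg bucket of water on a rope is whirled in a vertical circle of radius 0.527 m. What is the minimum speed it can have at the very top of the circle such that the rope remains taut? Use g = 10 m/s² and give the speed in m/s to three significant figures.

At the top, both weight mg and T point toward the centre: T + mg = mv²/r.
At minimum speed T → 0, so mg = mv_min²/r ⇒ v_min = √(g r) = √(10.0 × 0.527) = 2.296 m/s.

2.30 m/s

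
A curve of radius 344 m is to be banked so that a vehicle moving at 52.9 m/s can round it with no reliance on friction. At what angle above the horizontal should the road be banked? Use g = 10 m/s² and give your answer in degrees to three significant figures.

39.1°

For a frictionless banked turn: horizontally N sinθ = mv²/r and vertically N cosθ = mg.
Dividing: tanθ = v²/(r g) = (52.9)²/(344 × 10.0) = 2798/3440 = 0.8135.
θ = arctan(0.8135) = 39.13°.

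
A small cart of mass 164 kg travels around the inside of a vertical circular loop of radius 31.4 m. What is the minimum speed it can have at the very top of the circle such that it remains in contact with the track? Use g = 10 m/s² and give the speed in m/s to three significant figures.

At the top, both weight mg and N point toward the centre: N + mg = mv²/r.
At minimum speed N → 0, so mg = mv_min²/r ⇒ v_min = √(g r) = √(10.0 × 31.4) = 17.72 m/s.

17.7 m/s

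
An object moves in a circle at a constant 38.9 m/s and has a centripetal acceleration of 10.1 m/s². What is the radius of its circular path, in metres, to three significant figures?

150 m

a_c = v²/r ⇒ r = v²/a_c = (38.9)²/10.1 = 1513/10.1 = 149.8 m.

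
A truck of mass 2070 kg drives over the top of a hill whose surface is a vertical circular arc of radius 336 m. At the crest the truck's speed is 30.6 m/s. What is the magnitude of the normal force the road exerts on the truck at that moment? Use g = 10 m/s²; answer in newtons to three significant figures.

14900 N

At the crest the centripetal acceleration points downward (toward the centre of the arc), so mg − N = mv²/r.
N = m(g − v²/r) = 2070 × (10.0 − (30.6)²/336) = 2070 × (10.0 − 2.787) = 2070 × 7.213 = 14930 N.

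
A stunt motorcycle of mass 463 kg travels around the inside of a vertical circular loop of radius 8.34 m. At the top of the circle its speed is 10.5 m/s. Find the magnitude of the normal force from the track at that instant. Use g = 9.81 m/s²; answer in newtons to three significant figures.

At the top, both N and the weight mg point inward (toward the centre), so N + mg = mv²/r.
N = m(v²/r − g) = 463 × ((10.5)²/8.34 − 9.81) = 463 × (13.22 − 9.81) = 463 × 3.409 = 1579 N.

1580 N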